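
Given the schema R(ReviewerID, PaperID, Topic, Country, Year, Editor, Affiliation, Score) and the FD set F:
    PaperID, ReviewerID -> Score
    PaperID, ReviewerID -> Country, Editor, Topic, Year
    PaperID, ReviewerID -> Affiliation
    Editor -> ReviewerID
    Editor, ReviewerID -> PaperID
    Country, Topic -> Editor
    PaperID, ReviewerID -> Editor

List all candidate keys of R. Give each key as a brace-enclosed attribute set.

{Editor}⁺ = {Affiliation, Country, Editor, PaperID, ReviewerID, Score, Topic, Year}, which is every attribute, so {Editor} is a candidate key.
{Country, Topic}⁺ = {Affiliation, Country, Editor, PaperID, ReviewerID, Score, Topic, Year}, which is every attribute, so {Country, Topic} is a candidate key.
{PaperID, ReviewerID}⁺ = {Affiliation, Country, Editor, PaperID, ReviewerID, Score, Topic, Year}, which is every attribute, so {PaperID, ReviewerID} is a candidate key.
These are minimal and exhaustive — every other superkey contains one of them.

{Country, Topic}, {Editor}, {PaperID, ReviewerID}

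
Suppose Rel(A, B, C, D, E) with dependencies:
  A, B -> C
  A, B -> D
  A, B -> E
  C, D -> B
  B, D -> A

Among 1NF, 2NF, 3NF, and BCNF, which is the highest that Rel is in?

BCNF

Candidate keys: {A, B}, {B, D}, {C, D}. Prime attributes: {A, B, C, D}.
The left-hand side of every FD is a superkey, so BCNF is satisfied.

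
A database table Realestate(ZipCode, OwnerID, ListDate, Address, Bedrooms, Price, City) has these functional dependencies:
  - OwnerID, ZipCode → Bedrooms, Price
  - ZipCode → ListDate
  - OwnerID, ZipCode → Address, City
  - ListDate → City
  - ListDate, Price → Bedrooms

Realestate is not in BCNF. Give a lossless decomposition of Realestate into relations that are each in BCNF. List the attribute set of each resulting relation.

{Address, OwnerID, Price, ZipCode}; {Bedrooms, Price, ZipCode}; {City, ListDate}; {ListDate, ZipCode}

Candidate key of the original relation: {OwnerID, ZipCode}.
Within {Address, Bedrooms, City, ListDate, OwnerID, Price, ZipCode}: {ZipCode}⁺ ∩ {Address, Bedrooms, City, ListDate, OwnerID, Price, ZipCode} = {City, ListDate, ZipCode}, not the whole set, so ZipCode → City, ListDate violates BCNF; decompose into {City, ListDate, ZipCode} and {Address, Bedrooms, OwnerID, Price, ZipCode}.
Within {City, ListDate, ZipCode}: {ListDate}⁺ ∩ {City, ListDate, ZipCode} = {City, ListDate}, not the whole set, so ListDate → City violates BCNF; decompose into {City, ListDate} and {ListDate, ZipCode}.
{City, ListDate} has no BCNF violation.
{ListDate, ZipCode} has no BCNF violation.
Within {Address, Bedrooms, OwnerID, Price, ZipCode}: {Price, ZipCode}⁺ ∩ {Address, Bedrooms, OwnerID, Price, ZipCode} = {Bedrooms, Price, ZipCode}, not the whole set, so Price, ZipCode → Bedrooms violates BCNF; decompose into {Bedrooms, Price, ZipCode} and {Address, OwnerID, Price, ZipCode}.
{Bedrooms, Price, ZipCode} has no BCNF violation.
{Address, OwnerID, Price, ZipCode} has no BCNF violation.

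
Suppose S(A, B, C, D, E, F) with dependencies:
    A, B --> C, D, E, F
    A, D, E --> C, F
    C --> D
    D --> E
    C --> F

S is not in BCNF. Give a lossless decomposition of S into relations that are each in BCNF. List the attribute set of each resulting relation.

{A, B, D}; {A, C}; {C, D, F}; {D, E}

Candidate key of the original relation: {A, B}.
In {A, B, C, D, E, F}, {A, D, E} is not a superkey ({A, D, E}⁺ restricted to this set is {A, C, D, E, F}), so split on A, D, E --> C, F into {A, C, D, E, F} and {A, B, D, E}.
In {A, C, D, E, F}, {C} is not a superkey ({C}⁺ restricted to this set is {C, D, E, F}), so split on C --> D, E, F into {C, D, E, F} and {A, C}.
In {C, D, E, F}, {D} is not a superkey ({D}⁺ restricted to this set is {D, E}), so split on D --> E into {D, E} and {C, D, F}.
{D, E} has no BCNF violation.
{C, D, F} has no BCNF violation.
{A, C} has no BCNF violation.
In {A, B, D, E}, {D} is not a superkey ({D}⁺ restricted to this set is {D, E}), so split on D --> E into {D, E} and {A, B, D}.
{D, E} has no BCNF violation.
{A, B, D} has no BCNF violation.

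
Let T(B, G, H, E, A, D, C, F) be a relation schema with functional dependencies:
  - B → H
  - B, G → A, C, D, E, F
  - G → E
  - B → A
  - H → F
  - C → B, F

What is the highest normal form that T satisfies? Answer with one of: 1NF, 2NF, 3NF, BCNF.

1NF

Candidate keys: {B, G}, {C, G}. Prime attributes: {B, C, G}.
B → H: {B}⁺ = {A, B, F, H}, which is not all of the attributes, so the left side is not a superkey — BCNF is violated.
B → H determines the non-prime attribute {H} from a non-superkey — 3NF is violated.
Since {B} ⊂ {B, G} and {B}⁺ ⊇ {A, F, H} with {A, F, H} non-prime, there is a partial dependency; 2NF fails.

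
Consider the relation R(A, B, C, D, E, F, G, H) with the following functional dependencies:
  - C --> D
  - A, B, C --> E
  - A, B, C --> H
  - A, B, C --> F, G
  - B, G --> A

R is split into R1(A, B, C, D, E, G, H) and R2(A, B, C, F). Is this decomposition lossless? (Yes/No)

R1 ∩ R2 = {A, B, C}; its closure under F is {A, B, C, D, E, F, G, H}.
R1 is contained in that closure, so R1 ∩ R2 --> R1 holds and the join is lossless.

Yes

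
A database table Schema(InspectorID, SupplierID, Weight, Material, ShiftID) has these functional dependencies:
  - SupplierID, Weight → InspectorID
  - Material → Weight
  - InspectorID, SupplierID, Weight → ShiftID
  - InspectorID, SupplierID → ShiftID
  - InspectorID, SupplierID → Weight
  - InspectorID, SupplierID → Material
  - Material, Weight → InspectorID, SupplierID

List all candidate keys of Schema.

{InspectorID, SupplierID}, {Material}, {SupplierID, Weight}

Closure of {Material} is {InspectorID, Material, ShiftID, SupplierID, Weight}, the whole schema; {Material} is a candidate key.
Closure of {InspectorID, SupplierID} is {InspectorID, Material, ShiftID, SupplierID, Weight}, the whole schema; {InspectorID, SupplierID} is a candidate key.
Closure of {SupplierID, Weight} is {InspectorID, Material, ShiftID, SupplierID, Weight}, the whole schema; {SupplierID, Weight} is a candidate key.
These are minimal and exhaustive — every other superkey contains one of them.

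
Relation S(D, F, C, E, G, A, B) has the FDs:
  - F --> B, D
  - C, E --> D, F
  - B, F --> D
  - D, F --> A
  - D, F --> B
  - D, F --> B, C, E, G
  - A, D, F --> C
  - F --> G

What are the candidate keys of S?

{F} is a candidate key since {F}⁺ = {A, B, C, D, E, F, G} covers every attribute.
{C, E} is a candidate key since {C, E}⁺ = {A, B, C, D, E, F, G} covers every attribute.
These are minimal and exhaustive — every other superkey contains one of them.

{C, E}, {F}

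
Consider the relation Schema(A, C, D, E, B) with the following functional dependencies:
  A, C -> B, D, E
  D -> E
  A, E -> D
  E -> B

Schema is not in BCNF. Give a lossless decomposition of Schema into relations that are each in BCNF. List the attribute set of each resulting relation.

{A, C, D}; {B, E}; {D, E}

Candidate key of the original relation: {A, C}.
Within {A, B, C, D, E}: {D}⁺ ∩ {A, B, C, D, E} = {B, D, E}, not the whole set, so D -> B, E violates BCNF; decompose into {B, D, E} and {A, C, D}.
Within {B, D, E}: {E}⁺ ∩ {B, D, E} = {B, E}, not the whole set, so E -> B violates BCNF; decompose into {B, E} and {D, E}.
{B, E} is in BCNF.
{D, E} is in BCNF.
{A, C, D} is in BCNF.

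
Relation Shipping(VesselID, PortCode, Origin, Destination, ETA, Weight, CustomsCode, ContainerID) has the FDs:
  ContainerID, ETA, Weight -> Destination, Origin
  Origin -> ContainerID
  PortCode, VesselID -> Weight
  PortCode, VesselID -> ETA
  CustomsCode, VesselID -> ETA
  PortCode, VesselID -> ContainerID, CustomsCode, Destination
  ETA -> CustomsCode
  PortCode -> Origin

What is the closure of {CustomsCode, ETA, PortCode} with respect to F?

{ContainerID, CustomsCode, ETA, Origin, PortCode}

Start with {CustomsCode, ETA, PortCode}.
PortCode -> Origin applies; add {Origin} → now {CustomsCode, ETA, Origin, PortCode}.
Origin -> ContainerID applies; add {ContainerID} → now {ContainerID, CustomsCode, ETA, Origin, PortCode}.
No further FD applies.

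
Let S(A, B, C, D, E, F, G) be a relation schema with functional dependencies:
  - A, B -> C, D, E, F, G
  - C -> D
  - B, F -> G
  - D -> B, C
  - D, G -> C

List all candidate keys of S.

{A, B}, {A, C}, {A, D}

{A} never appears on the right of any FD, so every key must include it.
{A, B}⁺ = {A, B, C, D, E, F, G} — all of the relation — so {A, B} is a candidate key.
{A, C}⁺ = {A, B, C, D, E, F, G} — all of the relation — so {A, C} is a candidate key.
{A, D}⁺ = {A, B, C, D, E, F, G} — all of the relation — so {A, D} is a candidate key.
These are minimal and exhaustive — every other superkey contains one of them.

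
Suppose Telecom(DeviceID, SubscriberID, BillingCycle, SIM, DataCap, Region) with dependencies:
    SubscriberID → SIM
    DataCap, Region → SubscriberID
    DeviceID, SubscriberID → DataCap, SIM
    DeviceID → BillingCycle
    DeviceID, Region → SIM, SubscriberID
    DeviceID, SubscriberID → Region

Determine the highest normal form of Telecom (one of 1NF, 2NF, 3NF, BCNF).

Candidate keys: {DeviceID, Region}, {DeviceID, SubscriberID}. Prime attributes: {DeviceID, Region, SubscriberID}.
For SubscriberID → SIM we have {SubscriberID}⁺ = {SIM, SubscriberID}; {SubscriberID} is not a superkey, so BCNF fails.
SubscriberID → SIM has non-prime {SIM} on the right and a non-superkey on the left, so 3NF fails.
{DeviceID} is a proper subset of the key {DeviceID, Region}, and {DeviceID}⁺ contains the non-prime attribute {BillingCycle} — a partial dependency, so 2NF is violated.

1NF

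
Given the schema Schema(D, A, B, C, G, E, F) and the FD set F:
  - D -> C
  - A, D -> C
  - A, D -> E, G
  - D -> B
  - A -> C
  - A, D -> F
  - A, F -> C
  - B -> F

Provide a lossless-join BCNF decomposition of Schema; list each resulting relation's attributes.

Candidate key of the original relation: {A, D}.
In {A, B, C, D, E, F, G}, {D} is not a superkey ({D}⁺ restricted to this set is {B, C, D, F}), so split on D -> B, C, F into {B, C, D, F} and {A, D, E, G}.
In {B, C, D, F}, {B} is not a superkey ({B}⁺ restricted to this set is {B, F}), so split on B -> F into {B, F} and {B, C, D}.
{B, F}: every determinant is a superkey — BCNF.
{B, C, D}: every determinant is a superkey — BCNF.
{A, D, E, G}: every determinant is a superkey — BCNF.

{A, D, E, G}; {B, C, D}; {B, F}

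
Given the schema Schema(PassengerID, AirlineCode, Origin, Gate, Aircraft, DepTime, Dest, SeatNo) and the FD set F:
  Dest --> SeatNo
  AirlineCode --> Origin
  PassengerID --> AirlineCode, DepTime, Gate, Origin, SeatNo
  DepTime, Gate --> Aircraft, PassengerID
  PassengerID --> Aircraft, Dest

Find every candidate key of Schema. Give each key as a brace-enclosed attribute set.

{DepTime, Gate}, {PassengerID}

{PassengerID} is a candidate key since {PassengerID}⁺ = {Aircraft, AirlineCode, DepTime, Dest, Gate, Origin, PassengerID, SeatNo} covers every attribute.
{DepTime, Gate} is a candidate key since {DepTime, Gate}⁺ = {Aircraft, AirlineCode, DepTime, Dest, Gate, Origin, PassengerID, SeatNo} covers every attribute.
Any other superkey properly contains one of these, so there are no further candidate keys.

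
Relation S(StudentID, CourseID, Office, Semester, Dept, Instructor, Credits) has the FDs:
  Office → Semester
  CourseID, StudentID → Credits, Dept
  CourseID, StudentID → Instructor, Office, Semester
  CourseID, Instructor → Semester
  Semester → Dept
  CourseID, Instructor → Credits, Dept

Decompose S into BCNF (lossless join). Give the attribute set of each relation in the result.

Candidate key of the original relation: {CourseID, StudentID}.
{CourseID, Credits, Dept, Instructor, Office, Semester, StudentID}: {Office} determines {Dept, Office, Semester} here but is not a superkey — split on Office → Dept, Semester, giving {Dept, Office, Semester} and {CourseID, Credits, Instructor, Office, StudentID}.
{Dept, Office, Semester}: {Semester} determines {Dept, Semester} here but is not a superkey — split on Semester → Dept, giving {Dept, Semester} and {Office, Semester}.
{Dept, Semester}: every determinant is a superkey — BCNF.
{Office, Semester}: every determinant is a superkey — BCNF.
{CourseID, Credits, Instructor, Office, StudentID}: {CourseID, Instructor} determines {CourseID, Credits, Instructor} here but is not a superkey — split on CourseID, Instructor → Credits, giving {CourseID, Credits, Instructor} and {CourseID, Instructor, Office, StudentID}.
{CourseID, Credits, Instructor}: every determinant is a superkey — BCNF.
{CourseID, Instructor, Office, StudentID}: every determinant is a superkey — BCNF.

{CourseID, Credits, Instructor}; {CourseID, Instructor, Office, StudentID}; {Dept, Semester}; {Office, Semester}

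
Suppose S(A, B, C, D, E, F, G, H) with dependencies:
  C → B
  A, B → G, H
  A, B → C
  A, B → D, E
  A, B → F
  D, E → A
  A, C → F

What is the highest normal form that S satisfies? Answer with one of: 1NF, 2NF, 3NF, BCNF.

Candidate keys: {A, B}, {A, C}, {B, D, E}, {C, D, E}. Prime attributes: {A, B, C, D, E}.
C → B breaks BCNF: {C}⁺ = {B, C}, so {C} is not a superkey.
Since {B} ⊆ prime attributes and every other non-superkey FD also has a prime right side, the schema is in 3NF.

3NF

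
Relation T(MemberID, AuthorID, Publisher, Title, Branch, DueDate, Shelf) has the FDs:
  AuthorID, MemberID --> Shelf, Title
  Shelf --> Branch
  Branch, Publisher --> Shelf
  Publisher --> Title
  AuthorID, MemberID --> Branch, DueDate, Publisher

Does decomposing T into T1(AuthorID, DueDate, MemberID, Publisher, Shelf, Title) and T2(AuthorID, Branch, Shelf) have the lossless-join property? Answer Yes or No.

Yes

Common attributes: {AuthorID, Shelf}; their closure is {AuthorID, Branch, Shelf}.
Since T2 ⊆ {AuthorID, Branch, Shelf}, the intersection is a superkey of T2; the decomposition is lossless.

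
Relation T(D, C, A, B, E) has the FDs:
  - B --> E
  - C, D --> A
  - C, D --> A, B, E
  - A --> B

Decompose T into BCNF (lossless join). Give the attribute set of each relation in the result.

{A, B}; {A, C, D}; {B, E}

Candidate key of the original relation: {C, D}.
In {A, B, C, D, E}, {B} is not a superkey ({B}⁺ restricted to this set is {B, E}), so split on B --> E into {B, E} and {A, B, C, D}.
{B, E} has no BCNF violation.
In {A, B, C, D}, {A} is not a superkey ({A}⁺ restricted to this set is {A, B}), so split on A --> B into {A, B} and {A, C, D}.
{A, B} has no BCNF violation.
{A, C, D} has no BCNF violation.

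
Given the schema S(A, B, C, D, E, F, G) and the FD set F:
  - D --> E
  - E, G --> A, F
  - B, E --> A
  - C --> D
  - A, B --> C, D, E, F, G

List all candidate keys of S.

Attributes never on any right-hand side: {B} — every candidate key must contain it.
{A, B} is a candidate key since {A, B}⁺ = {A, B, C, D, E, F, G} covers every attribute.
{B, C} is a candidate key since {B, C}⁺ = {A, B, C, D, E, F, G} covers every attribute.
{B, D} is a candidate key since {B, D}⁺ = {A, B, C, D, E, F, G} covers every attribute.
{B, E} is a candidate key since {B, E}⁺ = {A, B, C, D, E, F, G} covers every attribute.
These are minimal and exhaustive — every other superkey contains one of them.

{A, B}, {B, C}, {B, D}, {B, E}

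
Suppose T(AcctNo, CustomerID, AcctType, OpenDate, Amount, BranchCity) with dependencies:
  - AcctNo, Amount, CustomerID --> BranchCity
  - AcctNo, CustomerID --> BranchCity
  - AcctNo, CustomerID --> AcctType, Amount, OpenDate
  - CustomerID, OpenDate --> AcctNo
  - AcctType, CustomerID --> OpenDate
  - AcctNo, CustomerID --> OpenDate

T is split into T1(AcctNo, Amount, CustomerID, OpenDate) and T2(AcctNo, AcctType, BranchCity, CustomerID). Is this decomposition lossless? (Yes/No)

The shared attributes are {AcctNo, CustomerID} and {AcctNo, CustomerID}⁺ = {AcctNo, AcctType, Amount, BranchCity, CustomerID, OpenDate}.
Since T1 ⊆ {AcctNo, AcctType, Amount, BranchCity, CustomerID, OpenDate}, the intersection is a superkey of T1; the decomposition is lossless.

Yes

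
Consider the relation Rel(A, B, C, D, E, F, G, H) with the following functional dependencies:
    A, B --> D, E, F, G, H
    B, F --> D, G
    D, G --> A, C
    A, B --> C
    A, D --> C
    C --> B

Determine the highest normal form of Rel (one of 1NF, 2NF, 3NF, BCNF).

3NF

Candidate keys: {A, B}, {A, C}, {A, D}, {B, F}, {C, F}, {D, G}. Prime attributes: {A, B, C, D, F, G}.
C --> B: {C}⁺ = {B, C}, which is not all of the attributes, so the left side is not a superkey — BCNF is violated.
But every attribute on its right side ({B}) is prime, and the same holds for every other non-superkey FD, so 3NF still holds.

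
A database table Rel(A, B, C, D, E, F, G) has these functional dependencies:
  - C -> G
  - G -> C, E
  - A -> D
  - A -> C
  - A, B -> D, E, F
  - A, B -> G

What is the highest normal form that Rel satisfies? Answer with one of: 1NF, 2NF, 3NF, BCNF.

1NF

Candidate key: {A, B}. Prime attributes: {A, B}.
C -> G: {C}⁺ = {C, E, G}, which is not all of the attributes, so the left side is not a superkey — BCNF is violated.
C -> G has non-prime {G} on the right and a non-superkey on the left, so 3NF fails.
Since {A} ⊂ {A, B} and {A}⁺ ⊇ {C, D, E, G} with {C, D, E, G} non-prime, there is a partial dependency; 2NF fails.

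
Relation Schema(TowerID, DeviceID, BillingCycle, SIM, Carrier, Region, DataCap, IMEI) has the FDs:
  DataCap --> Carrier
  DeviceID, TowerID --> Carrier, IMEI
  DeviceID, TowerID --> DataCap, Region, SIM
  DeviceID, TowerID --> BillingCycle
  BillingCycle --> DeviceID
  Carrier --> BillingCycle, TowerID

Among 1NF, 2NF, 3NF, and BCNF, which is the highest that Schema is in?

Candidate keys: {BillingCycle, TowerID}, {Carrier}, {DataCap}, {DeviceID, TowerID}. Prime attributes: {BillingCycle, Carrier, DataCap, DeviceID, TowerID}.
BillingCycle --> DeviceID breaks BCNF: {BillingCycle}⁺ = {BillingCycle, DeviceID}, so {BillingCycle} is not a superkey.
But every attribute on its right side ({DeviceID}) is prime, and the same holds for every other non-superkey FD, so 3NF still holds.

3NF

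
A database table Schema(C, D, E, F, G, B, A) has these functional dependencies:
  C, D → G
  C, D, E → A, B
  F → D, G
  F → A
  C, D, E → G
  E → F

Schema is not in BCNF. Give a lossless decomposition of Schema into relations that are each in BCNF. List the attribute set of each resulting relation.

Candidate key of the original relation: {C, E}.
In {A, B, C, D, E, F, G}, {C, D} is not a superkey ({C, D}⁺ restricted to this set is {C, D, G}), so split on C, D → G into {C, D, G} and {A, B, C, D, E, F}.
{C, D, G}: every determinant is a superkey — BCNF.
In {A, B, C, D, E, F}, {F} is not a superkey ({F}⁺ restricted to this set is {A, D, F}), so split on F → A, D into {A, D, F} and {B, C, E, F}.
{A, D, F}: every determinant is a superkey — BCNF.
In {B, C, E, F}, {E} is not a superkey ({E}⁺ restricted to this set is {E, F}), so split on E → F into {E, F} and {B, C, E}.
{E, F}: every determinant is a superkey — BCNF.
{B, C, E}: every determinant is a superkey — BCNF.

{A, D, F}; {B, C, E}; {C, D, G}; {E, F}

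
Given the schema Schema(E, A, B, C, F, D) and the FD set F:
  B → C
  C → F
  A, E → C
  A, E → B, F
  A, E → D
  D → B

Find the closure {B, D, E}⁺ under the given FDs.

Start with {B, D, E}.
B → C applies; add {C} → now {B, C, D, E}.
C → F applies; add {F} → now {B, C, D, E, F}.
No further FD applies.

{B, C, D, E, F}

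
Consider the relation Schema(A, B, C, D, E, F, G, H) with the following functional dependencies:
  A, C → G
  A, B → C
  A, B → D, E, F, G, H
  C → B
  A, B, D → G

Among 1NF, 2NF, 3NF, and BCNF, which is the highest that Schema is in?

3NF

Candidate keys: {A, B}, {A, C}. Prime attributes: {A, B, C}.
C → B breaks BCNF: {C}⁺ = {B, C}, so {C} is not a superkey.
Since {B} ⊆ prime attributes and every other non-superkey FD also has a prime right side, the schema is in 3NF.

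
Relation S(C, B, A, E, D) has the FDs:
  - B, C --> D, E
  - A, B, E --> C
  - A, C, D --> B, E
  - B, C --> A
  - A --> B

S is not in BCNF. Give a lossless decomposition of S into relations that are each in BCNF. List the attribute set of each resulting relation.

{A, B}; {A, C, D, E}

Candidate keys of the original relation: {A, C}, {A, E}, {B, C}.
In {A, B, C, D, E}, {A} is not a superkey ({A}⁺ restricted to this set is {A, B}), so split on A --> B into {A, B} and {A, C, D, E}.
{A, B}: every determinant is a superkey — BCNF.
{A, C, D, E}: every determinant is a superkey — BCNF.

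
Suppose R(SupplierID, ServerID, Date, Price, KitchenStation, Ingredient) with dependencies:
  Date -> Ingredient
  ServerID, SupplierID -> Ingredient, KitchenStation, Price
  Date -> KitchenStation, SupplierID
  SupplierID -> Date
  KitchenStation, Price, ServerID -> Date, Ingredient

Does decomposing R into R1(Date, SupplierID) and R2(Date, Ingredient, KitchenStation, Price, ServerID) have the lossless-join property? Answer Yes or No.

Yes

R1 ∩ R2 = {Date}; its closure under F is {Date, Ingredient, KitchenStation, SupplierID}.
This includes all of R1, so the common attributes are a superkey of R1 — the join is lossless.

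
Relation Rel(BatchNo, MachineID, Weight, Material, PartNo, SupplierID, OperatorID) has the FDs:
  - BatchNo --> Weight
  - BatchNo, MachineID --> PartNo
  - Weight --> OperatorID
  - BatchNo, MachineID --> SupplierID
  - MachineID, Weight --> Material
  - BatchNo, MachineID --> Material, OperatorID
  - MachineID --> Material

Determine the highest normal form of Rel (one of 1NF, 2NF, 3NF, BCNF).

Candidate key: {BatchNo, MachineID}. Prime attributes: {BatchNo, MachineID}.
For BatchNo --> Weight we have {BatchNo}⁺ = {BatchNo, OperatorID, Weight}; {BatchNo} is not a superkey, so BCNF fails.
BatchNo --> Weight determines the non-prime attribute {Weight} from a non-superkey — 3NF is violated.
The proper key subset {BatchNo} of {BatchNo, MachineID} determines non-prime {OperatorID, Weight}, so the relation is not even in 2NF.

1NF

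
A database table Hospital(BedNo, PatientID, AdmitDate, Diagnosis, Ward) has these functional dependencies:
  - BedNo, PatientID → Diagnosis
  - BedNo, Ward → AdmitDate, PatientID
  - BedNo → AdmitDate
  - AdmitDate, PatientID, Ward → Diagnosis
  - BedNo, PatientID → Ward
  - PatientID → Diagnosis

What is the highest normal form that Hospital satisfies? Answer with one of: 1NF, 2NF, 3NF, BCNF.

1NF

Candidate keys: {BedNo, PatientID}, {BedNo, Ward}. Prime attributes: {BedNo, PatientID, Ward}.
BedNo → AdmitDate breaks BCNF: {BedNo}⁺ = {AdmitDate, BedNo}, so {BedNo} is not a superkey.
Because {AdmitDate} is non-prime and the left side of BedNo → AdmitDate is not a superkey, the relation is not in 3NF.
Since {BedNo} ⊂ {BedNo, PatientID} and {BedNo}⁺ ⊇ {AdmitDate} with {AdmitDate} non-prime, there is a partial dependency; 2NF fails.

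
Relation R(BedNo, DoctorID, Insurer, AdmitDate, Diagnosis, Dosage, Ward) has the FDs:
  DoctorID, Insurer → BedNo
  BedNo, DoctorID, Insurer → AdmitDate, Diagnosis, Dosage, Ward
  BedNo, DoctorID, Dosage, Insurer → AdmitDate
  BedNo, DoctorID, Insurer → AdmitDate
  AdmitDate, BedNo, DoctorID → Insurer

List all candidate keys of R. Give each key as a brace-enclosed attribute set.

Attributes never on any right-hand side: {DoctorID} — every candidate key must contain it.
{DoctorID, Insurer} is a candidate key since {DoctorID, Insurer}⁺ = {AdmitDate, BedNo, Diagnosis, DoctorID, Dosage, Insurer, Ward} covers every attribute.
{AdmitDate, BedNo, DoctorID} is a candidate key since {AdmitDate, BedNo, DoctorID}⁺ = {AdmitDate, BedNo, Diagnosis, DoctorID, Dosage, Insurer, Ward} covers every attribute.
No proper subset of any of these is a key, and no other minimal superkey exists.

{AdmitDate, BedNo, DoctorID}, {DoctorID, Insurer}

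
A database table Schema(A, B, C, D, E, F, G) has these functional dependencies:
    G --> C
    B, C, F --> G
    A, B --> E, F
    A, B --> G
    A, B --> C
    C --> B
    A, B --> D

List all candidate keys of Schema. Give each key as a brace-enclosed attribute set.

{A, B}, {A, C}, {A, G}

No FD produces {A}, so it must be in every candidate key.
{A, B}⁺ = {A, B, C, D, E, F, G} — all of the relation — so {A, B} is a candidate key.
{A, C}⁺ = {A, B, C, D, E, F, G} — all of the relation — so {A, C} is a candidate key.
{A, G}⁺ = {A, B, C, D, E, F, G} — all of the relation — so {A, G} is a candidate key.
No proper subset of any of these is a key, and no other minimal superkey exists.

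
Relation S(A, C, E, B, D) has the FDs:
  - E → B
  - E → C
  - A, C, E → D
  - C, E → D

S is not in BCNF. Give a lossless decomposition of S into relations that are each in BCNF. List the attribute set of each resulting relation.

Candidate key of the original relation: {A, E}.
In {A, B, C, D, E}, {E} is not a superkey ({E}⁺ restricted to this set is {B, C, D, E}), so split on E → B, C, D into {B, C, D, E} and {A, E}.
{B, C, D, E} has no BCNF violation.
{A, E} has no BCNF violation.

{A, E}; {B, C, D, E}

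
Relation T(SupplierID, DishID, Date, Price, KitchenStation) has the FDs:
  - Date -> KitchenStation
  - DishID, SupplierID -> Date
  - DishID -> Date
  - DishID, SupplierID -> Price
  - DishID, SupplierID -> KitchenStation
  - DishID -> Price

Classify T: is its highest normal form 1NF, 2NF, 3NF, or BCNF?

Candidate key: {DishID, SupplierID}. Prime attributes: {DishID, SupplierID}.
Date -> KitchenStation breaks BCNF: {Date}⁺ = {Date, KitchenStation}, so {Date} is not a superkey.
Because {KitchenStation} is non-prime and the left side of Date -> KitchenStation is not a superkey, the relation is not in 3NF.
Since {DishID} ⊂ {DishID, SupplierID} and {DishID}⁺ ⊇ {Date, KitchenStation, Price} with {Date, KitchenStation, Price} non-prime, there is a partial dependency; 2NF fails.

1NF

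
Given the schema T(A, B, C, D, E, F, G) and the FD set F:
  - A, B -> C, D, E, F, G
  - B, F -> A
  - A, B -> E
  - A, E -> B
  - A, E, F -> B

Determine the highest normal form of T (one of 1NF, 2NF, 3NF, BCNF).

BCNF

Candidate keys: {A, B}, {A, E}, {B, F}. Prime attributes: {A, B, E, F}.
Every FD has a superkey on the left, so the relation is in BCNF.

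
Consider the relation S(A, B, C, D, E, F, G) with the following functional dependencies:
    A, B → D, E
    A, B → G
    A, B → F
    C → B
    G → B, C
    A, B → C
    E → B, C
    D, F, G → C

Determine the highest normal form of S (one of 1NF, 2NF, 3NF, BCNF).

3NF

Candidate keys: {A, B}, {A, C}, {A, E}, {A, G}. Prime attributes: {A, B, C, E, G}.
C → B: {C}⁺ = {B, C}, which is not all of the attributes, so the left side is not a superkey — BCNF is violated.
Since {B} ⊆ prime attributes and every other non-superkey FD also has a prime right side, the schema is in 3NF.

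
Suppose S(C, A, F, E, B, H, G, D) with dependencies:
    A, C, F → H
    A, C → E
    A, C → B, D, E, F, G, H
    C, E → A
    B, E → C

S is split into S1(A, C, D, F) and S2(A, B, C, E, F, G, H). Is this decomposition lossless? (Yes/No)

Yes

Common attributes: {A, C, F}; their closure is {A, B, C, D, E, F, G, H}.
Since S1 ⊆ {A, B, C, D, E, F, G, H}, the intersection is a superkey of S1; the decomposition is lossless.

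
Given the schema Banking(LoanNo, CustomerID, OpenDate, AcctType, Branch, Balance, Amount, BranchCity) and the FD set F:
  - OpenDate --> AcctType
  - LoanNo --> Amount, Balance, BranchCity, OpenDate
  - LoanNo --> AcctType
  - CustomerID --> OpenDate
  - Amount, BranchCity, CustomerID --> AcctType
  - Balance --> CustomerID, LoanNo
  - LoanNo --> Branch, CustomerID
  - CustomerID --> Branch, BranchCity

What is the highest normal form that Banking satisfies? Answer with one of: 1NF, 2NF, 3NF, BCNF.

Candidate keys: {Balance}, {LoanNo}. Prime attributes: {Balance, LoanNo}.
OpenDate --> AcctType: {OpenDate}⁺ = {AcctType, OpenDate}, which is not all of the attributes, so the left side is not a superkey — BCNF is violated.
OpenDate --> AcctType has non-prime {AcctType} on the right and a non-superkey on the left, so 3NF fails.
With only single-attribute keys there can be no partial dependency, so 2NF holds.

2NF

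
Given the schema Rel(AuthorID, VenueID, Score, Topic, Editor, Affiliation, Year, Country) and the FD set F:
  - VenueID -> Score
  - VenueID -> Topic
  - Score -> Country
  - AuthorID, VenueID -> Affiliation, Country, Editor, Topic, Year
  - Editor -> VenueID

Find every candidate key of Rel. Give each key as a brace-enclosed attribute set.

Attributes never on any right-hand side: {AuthorID} — every candidate key must contain it.
{AuthorID, Editor}⁺ = {Affiliation, AuthorID, Country, Editor, Score, Topic, VenueID, Year} — all of the relation — so {AuthorID, Editor} is a candidate key.
{AuthorID, VenueID}⁺ = {Affiliation, AuthorID, Country, Editor, Score, Topic, VenueID, Year} — all of the relation — so {AuthorID, VenueID} is a candidate key.
No proper subset of any of these is a key, and no other minimal superkey exists.

{AuthorID, Editor}, {AuthorID, VenueID}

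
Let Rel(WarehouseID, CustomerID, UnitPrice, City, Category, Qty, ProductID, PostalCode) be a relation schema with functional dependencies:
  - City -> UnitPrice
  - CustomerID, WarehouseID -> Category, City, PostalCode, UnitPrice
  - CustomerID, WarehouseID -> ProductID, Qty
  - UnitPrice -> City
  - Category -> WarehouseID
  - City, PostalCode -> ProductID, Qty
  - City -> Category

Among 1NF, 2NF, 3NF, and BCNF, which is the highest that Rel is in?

Candidate keys: {Category, CustomerID}, {City, CustomerID}, {CustomerID, UnitPrice}, {CustomerID, WarehouseID}. Prime attributes: {Category, City, CustomerID, UnitPrice, WarehouseID}.
For City -> UnitPrice we have {City}⁺ = {Category, City, UnitPrice, WarehouseID}; {City} is not a superkey, so BCNF fails.
City, PostalCode -> ProductID, Qty determines the non-prime attributes {ProductID, Qty} from a non-superkey — 3NF is violated.
No proper subset of a key has a non-prime attribute in its closure, so there is no partial dependency; 2NF holds.

2NF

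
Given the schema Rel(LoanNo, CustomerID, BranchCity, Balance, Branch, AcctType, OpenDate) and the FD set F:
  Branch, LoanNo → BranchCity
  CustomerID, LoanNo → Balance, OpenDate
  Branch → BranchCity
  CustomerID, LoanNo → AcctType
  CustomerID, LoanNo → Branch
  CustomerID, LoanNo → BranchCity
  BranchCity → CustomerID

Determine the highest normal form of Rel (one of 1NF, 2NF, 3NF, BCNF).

Candidate keys: {Branch, LoanNo}, {BranchCity, LoanNo}, {CustomerID, LoanNo}. Prime attributes: {Branch, BranchCity, CustomerID, LoanNo}.
For Branch → BranchCity we have {Branch}⁺ = {Branch, BranchCity, CustomerID}; {Branch} is not a superkey, so BCNF fails.
But every attribute on its right side ({BranchCity}) is prime, and the same holds for every other non-superkey FD, so 3NF still holds.

3NF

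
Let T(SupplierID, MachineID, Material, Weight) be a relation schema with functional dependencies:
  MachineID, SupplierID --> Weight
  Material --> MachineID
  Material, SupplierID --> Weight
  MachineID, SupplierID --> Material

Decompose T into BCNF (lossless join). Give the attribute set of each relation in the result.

{MachineID, Material}; {Material, SupplierID, Weight}

Candidate keys of the original relation: {MachineID, SupplierID}, {Material, SupplierID}.
Within {MachineID, Material, SupplierID, Weight}: {Material}⁺ ∩ {MachineID, Material, SupplierID, Weight} = {MachineID, Material}, not the whole set, so Material --> MachineID violates BCNF; decompose into {MachineID, Material} and {Material, SupplierID, Weight}.
{MachineID, Material}: every determinant is a superkey — BCNF.
{Material, SupplierID, Weight}: every determinant is a superkey — BCNF.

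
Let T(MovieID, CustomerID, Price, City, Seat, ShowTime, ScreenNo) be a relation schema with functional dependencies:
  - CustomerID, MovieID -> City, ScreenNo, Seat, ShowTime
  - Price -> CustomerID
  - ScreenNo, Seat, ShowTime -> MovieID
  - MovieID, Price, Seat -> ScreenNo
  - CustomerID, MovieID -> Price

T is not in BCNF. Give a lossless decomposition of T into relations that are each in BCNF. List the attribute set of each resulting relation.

Candidate keys of the original relation: {CustomerID, MovieID}, {CustomerID, ScreenNo, Seat, ShowTime}, {MovieID, Price}, {Price, ScreenNo, Seat, ShowTime}.
{City, CustomerID, MovieID, Price, ScreenNo, Seat, ShowTime}: {Price} determines {CustomerID, Price} here but is not a superkey — split on Price -> CustomerID, giving {CustomerID, Price} and {City, MovieID, Price, ScreenNo, Seat, ShowTime}.
{CustomerID, Price} is in BCNF.
{City, MovieID, Price, ScreenNo, Seat, ShowTime}: {ScreenNo, Seat, ShowTime} determines {MovieID, ScreenNo, Seat, ShowTime} here but is not a superkey — split on ScreenNo, Seat, ShowTime -> MovieID, giving {MovieID, ScreenNo, Seat, ShowTime} and {City, Price, ScreenNo, Seat, ShowTime}.
{MovieID, ScreenNo, Seat, ShowTime} is in BCNF.
{City, Price, ScreenNo, Seat, ShowTime} is in BCNF.

{City, Price, ScreenNo, Seat, ShowTime}; {CustomerID, Price}; {MovieID, ScreenNo, Seat, ShowTime}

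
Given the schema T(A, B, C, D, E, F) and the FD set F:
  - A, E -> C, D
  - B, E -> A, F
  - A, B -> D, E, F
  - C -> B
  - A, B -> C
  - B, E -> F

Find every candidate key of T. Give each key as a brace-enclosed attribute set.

{A, B}⁺ = {A, B, C, D, E, F}, which is every attribute, so {A, B} is a candidate key.
{A, C}⁺ = {A, B, C, D, E, F}, which is every attribute, so {A, C} is a candidate key.
{A, E}⁺ = {A, B, C, D, E, F}, which is every attribute, so {A, E} is a candidate key.
{B, E}⁺ = {A, B, C, D, E, F}, which is every attribute, so {B, E} is a candidate key.
{C, E}⁺ = {A, B, C, D, E, F}, which is every attribute, so {C, E} is a candidate key.
Any other superkey properly contains one of these, so there are no further candidate keys.

{A, B}, {A, C}, {A, E}, {B, E}, {C, E}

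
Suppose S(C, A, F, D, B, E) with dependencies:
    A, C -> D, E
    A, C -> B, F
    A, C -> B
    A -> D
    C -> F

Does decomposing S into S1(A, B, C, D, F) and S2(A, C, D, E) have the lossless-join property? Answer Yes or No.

The shared attributes are {A, C, D} and {A, C, D}⁺ = {A, B, C, D, E, F}.
S1 is contained in that closure, so S1 ∩ S2 -> S1 holds and the join is lossless.

Yes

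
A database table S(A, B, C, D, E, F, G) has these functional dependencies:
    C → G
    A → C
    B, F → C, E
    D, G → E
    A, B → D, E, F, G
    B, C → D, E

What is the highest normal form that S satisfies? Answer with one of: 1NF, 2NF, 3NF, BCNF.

Candidate key: {A, B}. Prime attributes: {A, B}.
C → G: {C}⁺ = {C, G}, which is not all of the attributes, so the left side is not a superkey — BCNF is violated.
Because {G} is non-prime and the left side of C → G is not a superkey, the relation is not in 3NF.
The proper key subset {A} of {A, B} determines non-prime {C, G}, so the relation is not even in 2NF.

1NF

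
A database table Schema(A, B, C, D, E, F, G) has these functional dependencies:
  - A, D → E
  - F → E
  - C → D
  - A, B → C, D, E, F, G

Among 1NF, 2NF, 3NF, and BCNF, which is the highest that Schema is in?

Candidate key: {A, B}. Prime attributes: {A, B}.
For A, D → E we have {A, D}⁺ = {A, D, E}; {A, D} is not a superkey, so BCNF fails.
A, D → E has non-prime {E} on the right and a non-superkey on the left, so 3NF fails.
Checking every proper subset of each key, none determines a non-prime attribute — 2NF is satisfied.

2NF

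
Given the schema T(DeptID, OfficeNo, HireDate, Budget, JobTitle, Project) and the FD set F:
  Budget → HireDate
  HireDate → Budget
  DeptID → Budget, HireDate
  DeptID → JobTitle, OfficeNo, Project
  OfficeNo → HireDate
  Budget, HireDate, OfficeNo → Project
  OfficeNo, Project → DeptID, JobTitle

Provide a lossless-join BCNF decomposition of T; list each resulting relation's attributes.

Candidate keys of the original relation: {DeptID}, {OfficeNo}.
In {Budget, DeptID, HireDate, JobTitle, OfficeNo, Project}, {Budget} is not a superkey ({Budget}⁺ restricted to this set is {Budget, HireDate}), so split on Budget → HireDate into {Budget, HireDate} and {Budget, DeptID, JobTitle, OfficeNo, Project}.
{Budget, HireDate} is in BCNF.
{Budget, DeptID, JobTitle, OfficeNo, Project} is in BCNF.

{Budget, DeptID, JobTitle, OfficeNo, Project}; {Budget, HireDate}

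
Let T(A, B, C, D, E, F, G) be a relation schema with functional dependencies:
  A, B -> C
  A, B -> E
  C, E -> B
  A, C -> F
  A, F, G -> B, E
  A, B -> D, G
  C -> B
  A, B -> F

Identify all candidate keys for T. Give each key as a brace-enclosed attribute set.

No FD produces {A}, so it must be in every candidate key.
{A, B} is a candidate key since {A, B}⁺ = {A, B, C, D, E, F, G} covers every attribute.
{A, C} is a candidate key since {A, C}⁺ = {A, B, C, D, E, F, G} covers every attribute.
{A, F, G} is a candidate key since {A, F, G}⁺ = {A, B, C, D, E, F, G} covers every attribute.
These are minimal and exhaustive — every other superkey contains one of them.

{A, B}, {A, C}, {A, F, G}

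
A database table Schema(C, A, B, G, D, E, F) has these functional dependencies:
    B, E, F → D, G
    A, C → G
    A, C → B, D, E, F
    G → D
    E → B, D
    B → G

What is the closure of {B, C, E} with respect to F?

Start with {B, C, E}.
E → B, D applies; add {D} → now {B, C, D, E}.
B → G applies; add {G} → now {B, C, D, E, G}.
No further FD applies.

{B, C, D, E, G}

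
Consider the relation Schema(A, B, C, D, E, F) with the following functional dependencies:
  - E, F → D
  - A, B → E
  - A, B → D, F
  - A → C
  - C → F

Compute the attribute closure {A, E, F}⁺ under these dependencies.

Start with {A, E, F}.
E, F → D applies; add {D} → now {A, D, E, F}.
A → C applies; add {C} → now {A, C, D, E, F}.
No further FD applies.

{A, C, D, E, F}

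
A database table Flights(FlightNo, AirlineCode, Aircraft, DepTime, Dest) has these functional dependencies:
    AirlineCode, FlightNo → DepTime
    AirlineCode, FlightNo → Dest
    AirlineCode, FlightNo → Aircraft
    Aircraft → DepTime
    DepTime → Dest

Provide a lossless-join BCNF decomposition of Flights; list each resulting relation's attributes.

Candidate key of the original relation: {AirlineCode, FlightNo}.
In {Aircraft, AirlineCode, DepTime, Dest, FlightNo}, {Aircraft} is not a superkey ({Aircraft}⁺ restricted to this set is {Aircraft, DepTime, Dest}), so split on Aircraft → DepTime, Dest into {Aircraft, DepTime, Dest} and {Aircraft, AirlineCode, FlightNo}.
In {Aircraft, DepTime, Dest}, {DepTime} is not a superkey ({DepTime}⁺ restricted to this set is {DepTime, Dest}), so split on DepTime → Dest into {DepTime, Dest} and {Aircraft, DepTime}.
{DepTime, Dest} is in BCNF.
{Aircraft, DepTime} is in BCNF.
{Aircraft, AirlineCode, FlightNo} is in BCNF.

{Aircraft, AirlineCode, FlightNo}; {Aircraft, DepTime}; {DepTime, Dest}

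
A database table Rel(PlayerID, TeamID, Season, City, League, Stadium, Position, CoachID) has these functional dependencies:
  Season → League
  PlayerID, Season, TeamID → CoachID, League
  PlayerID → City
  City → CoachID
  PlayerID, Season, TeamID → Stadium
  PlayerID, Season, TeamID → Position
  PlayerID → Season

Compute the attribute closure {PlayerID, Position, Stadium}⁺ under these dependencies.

{City, CoachID, League, PlayerID, Position, Season, Stadium}

Start with {PlayerID, Position, Stadium}.
PlayerID → City applies; add {City} → now {City, PlayerID, Position, Stadium}.
City → CoachID applies; add {CoachID} → now {City, CoachID, PlayerID, Position, Stadium}.
PlayerID → Season applies; add {Season} → now {City, CoachID, PlayerID, Position, Season, Stadium}.
Season → League applies; add {League} → now {City, CoachID, League, PlayerID, Position, Season, Stadium}.
No further FD applies.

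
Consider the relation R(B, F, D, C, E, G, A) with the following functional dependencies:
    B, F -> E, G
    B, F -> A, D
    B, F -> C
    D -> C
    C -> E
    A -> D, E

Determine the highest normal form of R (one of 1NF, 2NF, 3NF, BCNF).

2NF

Candidate key: {B, F}. Prime attributes: {B, F}.
For D -> C we have {D}⁺ = {C, D, E}; {D} is not a superkey, so BCNF fails.
D -> C determines the non-prime attribute {C} from a non-superkey — 3NF is violated.
No proper subset of a key has a non-prime attribute in its closure, so there is no partial dependency; 2NF holds.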